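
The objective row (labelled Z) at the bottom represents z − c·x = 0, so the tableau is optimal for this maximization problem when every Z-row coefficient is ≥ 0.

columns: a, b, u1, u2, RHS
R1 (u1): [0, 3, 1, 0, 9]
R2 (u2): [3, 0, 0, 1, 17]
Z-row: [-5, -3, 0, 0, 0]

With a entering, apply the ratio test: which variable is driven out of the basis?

u2

Column a entries and ratios — u1: 0 ≤ 0, skip; u2: 17/3 = 17/3.
Smallest ratio is 17/3 in the row of u2, so u2 leaves.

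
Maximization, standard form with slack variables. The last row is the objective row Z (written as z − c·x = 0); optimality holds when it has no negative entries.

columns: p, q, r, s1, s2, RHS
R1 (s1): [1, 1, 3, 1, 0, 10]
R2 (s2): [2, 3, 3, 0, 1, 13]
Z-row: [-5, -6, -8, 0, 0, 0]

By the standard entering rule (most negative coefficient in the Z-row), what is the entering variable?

Negative Z-row entries: p: -5, q: -6, r: -8.
The most negative is -8 in column r, so r enters.

r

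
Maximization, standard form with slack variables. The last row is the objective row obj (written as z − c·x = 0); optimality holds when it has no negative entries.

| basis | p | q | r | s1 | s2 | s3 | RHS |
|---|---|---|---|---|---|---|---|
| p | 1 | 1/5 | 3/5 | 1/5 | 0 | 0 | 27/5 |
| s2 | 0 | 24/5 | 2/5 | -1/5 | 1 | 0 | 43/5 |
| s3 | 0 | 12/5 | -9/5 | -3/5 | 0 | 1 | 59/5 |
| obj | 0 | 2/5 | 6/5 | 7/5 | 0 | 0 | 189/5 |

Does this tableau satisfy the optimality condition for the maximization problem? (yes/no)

Every obj-row coefficient is ≥ 0, so the tableau is optimal.

yes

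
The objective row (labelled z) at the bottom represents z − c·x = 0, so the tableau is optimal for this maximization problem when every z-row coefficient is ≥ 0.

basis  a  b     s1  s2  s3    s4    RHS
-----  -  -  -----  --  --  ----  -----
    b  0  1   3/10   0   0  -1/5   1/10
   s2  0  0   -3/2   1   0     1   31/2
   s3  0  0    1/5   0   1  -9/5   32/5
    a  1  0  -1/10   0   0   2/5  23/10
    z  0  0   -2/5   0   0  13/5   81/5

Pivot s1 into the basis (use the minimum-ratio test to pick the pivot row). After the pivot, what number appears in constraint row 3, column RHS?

Ratio test on column s1 — row 1: (1/10)/(3/10) = 1/3; row 2: entry -3/2 ≤ 0; row 3: (32/5)/(1/5) = 32; row 4: entry -1/10 ≤ 0. Minimum is 1/3 at row 1 (b leaves); pivot element 3/10.
Divide row 1 by 3/10; eliminate column s1 from the other rows.
Row 3 update in column RHS: 32/5 − (1/5)·(1/3) = 19/3.

19/3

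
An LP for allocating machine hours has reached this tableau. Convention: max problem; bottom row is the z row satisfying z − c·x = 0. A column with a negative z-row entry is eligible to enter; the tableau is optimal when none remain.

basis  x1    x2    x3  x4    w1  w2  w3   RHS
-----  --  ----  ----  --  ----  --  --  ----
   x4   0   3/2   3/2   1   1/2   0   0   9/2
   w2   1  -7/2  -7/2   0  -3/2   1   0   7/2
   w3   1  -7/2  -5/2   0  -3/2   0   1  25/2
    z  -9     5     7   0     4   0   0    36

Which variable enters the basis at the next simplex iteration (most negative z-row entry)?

Negative z-row entries: x1: -9.
The most negative is -9 in column x1, so x1 enters.

x1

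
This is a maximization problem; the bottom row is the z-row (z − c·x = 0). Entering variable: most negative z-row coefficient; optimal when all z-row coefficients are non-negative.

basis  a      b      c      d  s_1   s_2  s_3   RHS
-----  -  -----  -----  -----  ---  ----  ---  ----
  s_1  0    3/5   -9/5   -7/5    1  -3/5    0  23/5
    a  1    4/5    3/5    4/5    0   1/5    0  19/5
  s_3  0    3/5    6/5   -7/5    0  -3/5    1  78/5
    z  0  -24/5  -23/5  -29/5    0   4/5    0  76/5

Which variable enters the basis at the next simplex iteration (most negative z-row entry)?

Negative z-row entries: b: -24/5, c: -23/5, d: -29/5.
The most negative is -29/5 in column d, so d enters.

d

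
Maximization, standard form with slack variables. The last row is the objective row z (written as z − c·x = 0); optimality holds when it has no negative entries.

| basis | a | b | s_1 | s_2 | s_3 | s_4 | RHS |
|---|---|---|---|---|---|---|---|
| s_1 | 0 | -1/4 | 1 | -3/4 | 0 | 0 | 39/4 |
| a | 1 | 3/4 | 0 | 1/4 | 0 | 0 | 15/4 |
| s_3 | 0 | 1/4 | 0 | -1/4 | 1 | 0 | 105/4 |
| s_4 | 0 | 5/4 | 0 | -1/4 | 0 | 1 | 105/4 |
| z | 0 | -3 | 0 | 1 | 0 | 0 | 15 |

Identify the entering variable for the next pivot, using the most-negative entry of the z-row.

Negative z-row entries: b: -3.
The most negative is -3 in column b, so b enters.

b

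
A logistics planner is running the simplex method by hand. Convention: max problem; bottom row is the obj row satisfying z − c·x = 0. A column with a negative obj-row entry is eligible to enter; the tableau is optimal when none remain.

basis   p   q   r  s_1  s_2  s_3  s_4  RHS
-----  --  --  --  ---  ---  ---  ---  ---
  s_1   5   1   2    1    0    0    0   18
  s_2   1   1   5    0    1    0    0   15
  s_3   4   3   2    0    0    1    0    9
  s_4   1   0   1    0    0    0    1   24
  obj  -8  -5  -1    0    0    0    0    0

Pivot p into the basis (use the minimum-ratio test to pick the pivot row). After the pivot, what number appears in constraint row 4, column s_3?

-1/4

Ratio test on column p — row 1: 18/5 = 18/5; row 2: 15/1 = 15; row 3: 9/4 = 9/4; row 4: 24/1 = 24. Minimum is 9/4 at row 3 (s_3 leaves); pivot element 4.
Divide row 3 by 4; eliminate column p from the other rows.
Row 4 update in column s_3: 0 − 1·(1/4) = -1/4.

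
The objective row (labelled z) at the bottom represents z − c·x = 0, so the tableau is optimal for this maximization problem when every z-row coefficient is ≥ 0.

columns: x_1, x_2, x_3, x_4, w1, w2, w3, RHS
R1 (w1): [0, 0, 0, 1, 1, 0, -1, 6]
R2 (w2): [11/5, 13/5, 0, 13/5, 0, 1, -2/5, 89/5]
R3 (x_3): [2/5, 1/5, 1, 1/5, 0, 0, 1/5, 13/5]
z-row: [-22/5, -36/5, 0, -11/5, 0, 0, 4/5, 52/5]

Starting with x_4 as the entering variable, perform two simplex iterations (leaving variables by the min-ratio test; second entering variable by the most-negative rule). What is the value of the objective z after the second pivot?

Ratio test on column x_4 — row 1: 6/1 = 6; row 2: (89/5)/(13/5) = 89/13; row 3: (13/5)/(1/5) = 13. Minimum is 6 at row 1 (w1 leaves); pivot element 1.
Pivot on row 1; the z-row RHS becomes 52/5 − (-11/5)·6 = 118/5.
Next entering variable (most negative z-row entry -36/5): x_2.
Ratio test on column x_2 — row 1: entry 0 ≤ 0; row 2: (11/5)/(13/5) = 11/13; row 3: (7/5)/(1/5) = 7. Minimum is 11/13 at row 2 (w2 leaves); pivot element 13/5.
After the second pivot the z-row RHS is 118/5 − (-36/5)·(11/13) = 386/13.

386/13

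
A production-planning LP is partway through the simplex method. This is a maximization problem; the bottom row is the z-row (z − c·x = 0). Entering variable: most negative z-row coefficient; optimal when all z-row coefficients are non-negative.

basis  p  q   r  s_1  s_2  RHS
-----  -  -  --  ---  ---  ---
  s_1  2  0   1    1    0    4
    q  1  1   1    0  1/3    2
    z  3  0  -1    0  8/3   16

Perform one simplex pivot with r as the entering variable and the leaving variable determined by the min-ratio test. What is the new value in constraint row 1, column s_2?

Ratio test on column r — row 1: 4/1 = 4; row 2: 2/1 = 2. Minimum is 2 at row 2 (q leaves); pivot element 1.
Divide row 2 by 1; eliminate column r from the other rows.
Row 1 update in column s_2: 0 − 1·(1/3) = -1/3.

-1/3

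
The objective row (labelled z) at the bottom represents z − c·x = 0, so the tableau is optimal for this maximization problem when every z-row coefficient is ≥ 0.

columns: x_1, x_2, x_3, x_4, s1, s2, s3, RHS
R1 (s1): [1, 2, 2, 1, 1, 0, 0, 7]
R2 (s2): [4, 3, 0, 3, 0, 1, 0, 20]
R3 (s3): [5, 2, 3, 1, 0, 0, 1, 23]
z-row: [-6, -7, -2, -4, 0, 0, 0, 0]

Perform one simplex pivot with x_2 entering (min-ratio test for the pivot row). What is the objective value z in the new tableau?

Ratio test on column x_2 — row 1: 7/2 = 7/2; row 2: 20/3 = 20/3; row 3: 23/2 = 23/2. Minimum is 7/2 at row 1 (s1 leaves); pivot element 2.
Pivot on row 1; the z-row RHS becomes 0 − (-7)·(7/2) = 49/2.

49/2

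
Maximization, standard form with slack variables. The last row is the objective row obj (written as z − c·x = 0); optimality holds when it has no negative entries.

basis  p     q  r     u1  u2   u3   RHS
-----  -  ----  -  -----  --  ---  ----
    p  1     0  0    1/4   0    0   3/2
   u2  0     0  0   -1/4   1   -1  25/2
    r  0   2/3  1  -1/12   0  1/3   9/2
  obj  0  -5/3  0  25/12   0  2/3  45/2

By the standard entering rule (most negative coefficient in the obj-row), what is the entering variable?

q

Negative obj-row entries: q: -5/3.
The most negative is -5/3 in column q, so q enters.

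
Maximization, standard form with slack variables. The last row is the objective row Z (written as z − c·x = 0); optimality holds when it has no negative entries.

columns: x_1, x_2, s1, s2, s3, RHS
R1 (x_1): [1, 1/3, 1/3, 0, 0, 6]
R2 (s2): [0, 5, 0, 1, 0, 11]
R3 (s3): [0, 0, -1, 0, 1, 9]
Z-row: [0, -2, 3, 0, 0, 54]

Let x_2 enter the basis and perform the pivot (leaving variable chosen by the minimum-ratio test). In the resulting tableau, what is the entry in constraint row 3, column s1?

-1

Ratio test on column x_2 — row 1: 6/(1/3) = 18; row 2: 11/5 = 11/5; row 3: entry 0 ≤ 0. Minimum is 11/5 at row 2 (s2 leaves); pivot element 5.
Divide row 2 by 5; eliminate column x_2 from the other rows.
Row 3 update in column s1: -1 − 0·0 = -1.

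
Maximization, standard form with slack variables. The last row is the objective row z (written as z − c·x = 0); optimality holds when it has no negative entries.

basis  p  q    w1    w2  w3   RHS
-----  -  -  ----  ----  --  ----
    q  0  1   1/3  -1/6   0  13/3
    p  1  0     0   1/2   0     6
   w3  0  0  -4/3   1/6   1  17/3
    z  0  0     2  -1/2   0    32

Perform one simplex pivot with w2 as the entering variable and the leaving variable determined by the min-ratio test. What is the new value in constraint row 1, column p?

1/3

Ratio test on column w2 — row 1: entry -1/6 ≤ 0; row 2: 6/(1/2) = 12; row 3: (17/3)/(1/6) = 34. Minimum is 12 at row 2 (p leaves); pivot element 1/2.
Divide row 2 by 1/2; eliminate column w2 from the other rows.
Row 1 update in column p: 0 − (-1/6)·2 = 1/3.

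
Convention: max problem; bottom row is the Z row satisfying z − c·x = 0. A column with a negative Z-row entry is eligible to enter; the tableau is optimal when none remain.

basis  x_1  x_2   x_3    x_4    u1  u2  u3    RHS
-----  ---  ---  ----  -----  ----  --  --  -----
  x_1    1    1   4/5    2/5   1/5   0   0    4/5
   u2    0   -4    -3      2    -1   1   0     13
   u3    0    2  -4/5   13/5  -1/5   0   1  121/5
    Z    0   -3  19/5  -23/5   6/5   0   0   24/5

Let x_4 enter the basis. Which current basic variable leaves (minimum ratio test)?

Column x_4 entries and ratios — x_1: (4/5)/(2/5) = 2; u2: 13/2 = 13/2; u3: (121/5)/(13/5) = 121/13.
Smallest ratio is 2 in the row of x_1, so x_1 leaves.

x_1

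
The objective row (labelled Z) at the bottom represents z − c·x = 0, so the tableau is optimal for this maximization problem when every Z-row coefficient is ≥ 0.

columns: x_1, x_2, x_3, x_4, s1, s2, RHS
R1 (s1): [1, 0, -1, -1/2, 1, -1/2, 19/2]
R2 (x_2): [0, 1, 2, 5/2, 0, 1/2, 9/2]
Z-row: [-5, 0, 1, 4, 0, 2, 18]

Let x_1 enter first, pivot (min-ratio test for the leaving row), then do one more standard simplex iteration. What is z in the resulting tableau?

Ratio test on column x_1 — row 1: (19/2)/1 = 19/2; row 2: entry 0 ≤ 0. Minimum is 19/2 at row 1 (s1 leaves); pivot element 1.
Pivot on row 1; the Z-row RHS becomes 18 − (-5)·(19/2) = 131/2.
Next entering variable (most negative Z-row entry -4): x_3.
Ratio test on column x_3 — row 1: entry -1 ≤ 0; row 2: (9/2)/2 = 9/4. Minimum is 9/4 at row 2 (x_2 leaves); pivot element 2.
After the second pivot the Z-row RHS is 131/2 − (-4)·(9/4) = 149/2.

149/2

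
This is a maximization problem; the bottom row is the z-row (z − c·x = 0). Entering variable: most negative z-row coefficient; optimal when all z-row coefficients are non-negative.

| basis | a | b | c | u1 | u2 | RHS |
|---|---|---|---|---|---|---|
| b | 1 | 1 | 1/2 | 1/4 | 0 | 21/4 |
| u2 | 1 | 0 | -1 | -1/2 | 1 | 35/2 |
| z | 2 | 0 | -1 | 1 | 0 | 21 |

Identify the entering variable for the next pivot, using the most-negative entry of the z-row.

Negative z-row entries: c: -1.
The most negative is -1 in column c, so c enters.

c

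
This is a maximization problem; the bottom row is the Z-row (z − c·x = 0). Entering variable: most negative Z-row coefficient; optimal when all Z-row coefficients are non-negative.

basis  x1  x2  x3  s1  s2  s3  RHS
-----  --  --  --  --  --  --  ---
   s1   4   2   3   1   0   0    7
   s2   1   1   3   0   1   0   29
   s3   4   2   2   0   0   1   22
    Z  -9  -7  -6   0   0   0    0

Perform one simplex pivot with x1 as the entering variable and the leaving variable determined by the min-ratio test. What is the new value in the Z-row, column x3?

3/4

Ratio test on column x1 — row 1: 7/4 = 7/4; row 2: 29/1 = 29; row 3: 22/4 = 11/2. Minimum is 7/4 at row 1 (s1 leaves); pivot element 4.
Divide row 1 by 4; eliminate column x1 from the other rows.
Z-row update in column x3: -6 − (-9)·(3/4) = 3/4.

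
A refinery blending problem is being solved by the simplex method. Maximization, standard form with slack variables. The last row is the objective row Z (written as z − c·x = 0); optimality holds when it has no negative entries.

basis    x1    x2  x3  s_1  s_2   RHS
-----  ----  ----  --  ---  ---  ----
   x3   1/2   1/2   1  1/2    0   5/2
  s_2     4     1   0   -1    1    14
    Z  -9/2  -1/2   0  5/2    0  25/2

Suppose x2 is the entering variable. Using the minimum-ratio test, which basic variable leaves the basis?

x3

Column x2 entries and ratios — x3: (5/2)/(1/2) = 5; s_2: 14/1 = 14.
Smallest ratio is 5 in the row of x3, so x3 leaves.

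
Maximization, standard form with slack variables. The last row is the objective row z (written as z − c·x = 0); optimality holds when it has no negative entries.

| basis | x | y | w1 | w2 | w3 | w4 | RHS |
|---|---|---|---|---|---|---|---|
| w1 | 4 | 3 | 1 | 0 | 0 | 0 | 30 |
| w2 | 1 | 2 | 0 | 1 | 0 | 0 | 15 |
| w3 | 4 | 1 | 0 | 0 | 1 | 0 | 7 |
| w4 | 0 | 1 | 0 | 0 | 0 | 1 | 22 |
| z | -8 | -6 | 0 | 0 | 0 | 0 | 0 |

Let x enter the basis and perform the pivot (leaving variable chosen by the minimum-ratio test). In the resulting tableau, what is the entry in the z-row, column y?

-4

Ratio test on column x — row 1: 30/4 = 15/2; row 2: 15/1 = 15; row 3: 7/4 = 7/4; row 4: entry 0 ≤ 0. Minimum is 7/4 at row 3 (w3 leaves); pivot element 4.
Divide row 3 by 4; eliminate column x from the other rows.
z-row update in column y: -6 − (-8)·(1/4) = -4.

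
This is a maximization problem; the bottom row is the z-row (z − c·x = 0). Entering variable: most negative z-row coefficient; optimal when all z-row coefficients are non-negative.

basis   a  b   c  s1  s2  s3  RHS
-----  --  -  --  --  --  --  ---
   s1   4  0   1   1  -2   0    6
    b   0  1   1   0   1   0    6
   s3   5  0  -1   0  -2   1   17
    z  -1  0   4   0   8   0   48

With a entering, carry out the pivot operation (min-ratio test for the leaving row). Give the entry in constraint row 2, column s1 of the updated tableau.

0

Ratio test on column a — row 1: 6/4 = 3/2; row 2: entry 0 ≤ 0; row 3: 17/5 = 17/5. Minimum is 3/2 at row 1 (s1 leaves); pivot element 4.
Divide row 1 by 4; eliminate column a from the other rows.
Row 2 update in column s1: 0 − 0·(1/4) = 0.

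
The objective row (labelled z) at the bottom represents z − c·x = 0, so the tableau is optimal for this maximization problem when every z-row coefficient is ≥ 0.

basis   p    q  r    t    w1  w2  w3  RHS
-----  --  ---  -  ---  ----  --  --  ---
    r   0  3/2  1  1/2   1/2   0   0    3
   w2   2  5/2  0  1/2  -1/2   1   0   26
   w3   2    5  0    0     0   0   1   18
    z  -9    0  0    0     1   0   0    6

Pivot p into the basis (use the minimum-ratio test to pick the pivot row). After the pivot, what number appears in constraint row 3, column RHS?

9

Ratio test on column p — row 1: entry 0 ≤ 0; row 2: 26/2 = 13; row 3: 18/2 = 9. Minimum is 9 at row 3 (w3 leaves); pivot element 2.
Divide row 3 by 2; eliminate column p from the other rows.
In the new row 3, the RHS entry is the old entry divided by the pivot: 18/2 = 9.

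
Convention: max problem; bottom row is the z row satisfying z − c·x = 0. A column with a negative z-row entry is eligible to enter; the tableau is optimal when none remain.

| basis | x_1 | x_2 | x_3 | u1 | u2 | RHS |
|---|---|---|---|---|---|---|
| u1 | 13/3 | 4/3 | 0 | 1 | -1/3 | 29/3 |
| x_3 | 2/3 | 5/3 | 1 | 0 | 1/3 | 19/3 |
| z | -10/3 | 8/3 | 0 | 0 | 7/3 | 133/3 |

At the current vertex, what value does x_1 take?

x_1 is not in the basis, so in the current basic feasible solution x_1 = 0.

0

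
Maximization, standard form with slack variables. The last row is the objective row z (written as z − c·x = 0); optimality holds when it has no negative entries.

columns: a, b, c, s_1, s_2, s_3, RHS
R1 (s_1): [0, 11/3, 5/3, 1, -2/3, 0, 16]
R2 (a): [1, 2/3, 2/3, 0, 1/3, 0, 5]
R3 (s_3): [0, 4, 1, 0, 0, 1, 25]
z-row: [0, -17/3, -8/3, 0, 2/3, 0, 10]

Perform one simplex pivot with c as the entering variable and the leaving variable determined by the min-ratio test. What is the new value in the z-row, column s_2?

Ratio test on column c — row 1: 16/(5/3) = 48/5; row 2: 5/(2/3) = 15/2; row 3: 25/1 = 25. Minimum is 15/2 at row 2 (a leaves); pivot element 2/3.
Divide row 2 by 2/3; eliminate column c from the other rows.
z-row update in column s_2: 2/3 − (-8/3)·(1/2) = 2.

2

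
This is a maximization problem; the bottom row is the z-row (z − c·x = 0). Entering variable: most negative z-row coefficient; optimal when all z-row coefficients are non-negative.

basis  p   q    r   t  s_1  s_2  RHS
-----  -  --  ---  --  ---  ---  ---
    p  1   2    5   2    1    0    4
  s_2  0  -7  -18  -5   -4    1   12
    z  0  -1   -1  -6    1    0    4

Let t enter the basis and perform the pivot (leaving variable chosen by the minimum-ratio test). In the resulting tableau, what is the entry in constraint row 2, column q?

-2

Ratio test on column t — row 1: 4/2 = 2; row 2: entry -5 ≤ 0. Minimum is 2 at row 1 (p leaves); pivot element 2.
Divide row 1 by 2; eliminate column t from the other rows.
Row 2 update in column q: -7 − (-5)·1 = -2.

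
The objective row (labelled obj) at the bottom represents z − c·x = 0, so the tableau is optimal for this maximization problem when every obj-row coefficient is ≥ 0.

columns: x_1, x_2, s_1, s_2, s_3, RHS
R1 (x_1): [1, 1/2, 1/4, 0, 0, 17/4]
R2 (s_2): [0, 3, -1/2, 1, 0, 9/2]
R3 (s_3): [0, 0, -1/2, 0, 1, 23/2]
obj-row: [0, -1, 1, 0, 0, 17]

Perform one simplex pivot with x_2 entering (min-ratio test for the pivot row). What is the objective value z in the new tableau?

Ratio test on column x_2 — row 1: (17/4)/(1/2) = 17/2; row 2: (9/2)/3 = 3/2; row 3: entry 0 ≤ 0. Minimum is 3/2 at row 2 (s_2 leaves); pivot element 3.
Pivot on row 2; the obj-row RHS becomes 17 − (-1)·(3/2) = 37/2.

37/2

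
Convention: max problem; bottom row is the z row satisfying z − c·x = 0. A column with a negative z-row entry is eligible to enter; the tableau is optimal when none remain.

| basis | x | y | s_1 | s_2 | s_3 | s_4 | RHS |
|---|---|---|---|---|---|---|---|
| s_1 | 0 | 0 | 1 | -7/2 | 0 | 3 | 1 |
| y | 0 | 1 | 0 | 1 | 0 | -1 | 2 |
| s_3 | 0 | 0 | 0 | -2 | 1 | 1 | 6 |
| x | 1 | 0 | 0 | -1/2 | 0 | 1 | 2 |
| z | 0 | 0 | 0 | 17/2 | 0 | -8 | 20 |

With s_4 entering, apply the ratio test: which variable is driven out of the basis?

s_1

Column s_4 entries and ratios — s_1: 1/3 = 1/3; y: -1 ≤ 0, skip; s_3: 6/1 = 6; x: 2/1 = 2.
Smallest ratio is 1/3 in the row of s_1, so s_1 leaves.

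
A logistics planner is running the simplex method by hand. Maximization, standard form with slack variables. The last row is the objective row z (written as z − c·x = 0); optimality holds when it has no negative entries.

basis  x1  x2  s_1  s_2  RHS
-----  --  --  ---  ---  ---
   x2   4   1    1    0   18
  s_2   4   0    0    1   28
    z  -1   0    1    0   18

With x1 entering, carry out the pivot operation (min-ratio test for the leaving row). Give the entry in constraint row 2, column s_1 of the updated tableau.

Ratio test on column x1 — row 1: 18/4 = 9/2; row 2: 28/4 = 7. Minimum is 9/2 at row 1 (x2 leaves); pivot element 4.
Divide row 1 by 4; eliminate column x1 from the other rows.
Row 2 update in column s_1: 0 − 4·(1/4) = -1.

-1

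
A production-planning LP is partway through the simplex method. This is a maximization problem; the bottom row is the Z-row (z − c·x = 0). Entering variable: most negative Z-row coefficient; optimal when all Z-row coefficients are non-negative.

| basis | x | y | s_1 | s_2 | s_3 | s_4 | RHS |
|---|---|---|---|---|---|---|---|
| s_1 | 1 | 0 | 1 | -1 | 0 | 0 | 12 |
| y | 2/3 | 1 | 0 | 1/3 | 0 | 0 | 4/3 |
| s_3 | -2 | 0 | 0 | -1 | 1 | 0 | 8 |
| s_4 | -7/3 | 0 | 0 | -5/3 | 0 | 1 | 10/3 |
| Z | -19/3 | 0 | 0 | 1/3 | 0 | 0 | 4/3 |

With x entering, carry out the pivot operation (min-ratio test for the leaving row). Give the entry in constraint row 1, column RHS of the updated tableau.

10

Ratio test on column x — row 1: 12/1 = 12; row 2: (4/3)/(2/3) = 2; row 3: entry -2 ≤ 0; row 4: entry -7/3 ≤ 0. Minimum is 2 at row 2 (y leaves); pivot element 2/3.
Divide row 2 by 2/3; eliminate column x from the other rows.
Row 1 update in column RHS: 12 − 1·2 = 10.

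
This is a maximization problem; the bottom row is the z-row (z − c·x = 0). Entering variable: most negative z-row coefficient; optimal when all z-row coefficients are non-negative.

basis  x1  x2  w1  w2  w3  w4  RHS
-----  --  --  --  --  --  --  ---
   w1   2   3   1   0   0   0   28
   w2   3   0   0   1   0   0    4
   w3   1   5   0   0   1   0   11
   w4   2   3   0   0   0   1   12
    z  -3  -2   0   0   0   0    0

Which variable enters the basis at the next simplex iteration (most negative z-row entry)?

x1

Negative z-row entries: x1: -3, x2: -2.
The most negative is -3 in column x1, so x1 enters.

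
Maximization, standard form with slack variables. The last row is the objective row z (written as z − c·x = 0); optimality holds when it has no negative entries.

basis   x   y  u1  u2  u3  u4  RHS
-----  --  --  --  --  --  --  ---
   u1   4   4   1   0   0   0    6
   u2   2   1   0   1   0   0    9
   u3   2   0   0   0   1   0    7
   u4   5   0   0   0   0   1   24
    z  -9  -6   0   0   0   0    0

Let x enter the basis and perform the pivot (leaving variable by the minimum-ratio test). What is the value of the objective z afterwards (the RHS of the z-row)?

27/2

Ratio test on column x — row 1: 6/4 = 3/2; row 2: 9/2 = 9/2; row 3: 7/2 = 7/2; row 4: 24/5 = 24/5. Minimum is 3/2 at row 1 (u1 leaves); pivot element 4.
Pivot on row 1; the z-row RHS becomes 0 − (-9)·(3/2) = 27/2.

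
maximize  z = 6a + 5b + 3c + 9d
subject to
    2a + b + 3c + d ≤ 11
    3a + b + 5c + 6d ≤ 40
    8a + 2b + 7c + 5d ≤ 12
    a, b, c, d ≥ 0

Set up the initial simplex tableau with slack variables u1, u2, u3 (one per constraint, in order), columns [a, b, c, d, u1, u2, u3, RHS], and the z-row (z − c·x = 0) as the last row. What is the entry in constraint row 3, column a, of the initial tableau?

8

Constraint 3 has coefficient 8 on a.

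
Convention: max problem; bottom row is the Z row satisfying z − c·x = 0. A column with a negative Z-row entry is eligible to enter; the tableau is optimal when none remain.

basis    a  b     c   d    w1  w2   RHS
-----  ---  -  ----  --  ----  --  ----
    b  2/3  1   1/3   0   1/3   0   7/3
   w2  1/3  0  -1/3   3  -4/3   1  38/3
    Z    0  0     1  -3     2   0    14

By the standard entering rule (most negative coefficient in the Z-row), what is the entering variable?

Negative Z-row entries: d: -3.
The most negative is -3 in column d, so d enters.

d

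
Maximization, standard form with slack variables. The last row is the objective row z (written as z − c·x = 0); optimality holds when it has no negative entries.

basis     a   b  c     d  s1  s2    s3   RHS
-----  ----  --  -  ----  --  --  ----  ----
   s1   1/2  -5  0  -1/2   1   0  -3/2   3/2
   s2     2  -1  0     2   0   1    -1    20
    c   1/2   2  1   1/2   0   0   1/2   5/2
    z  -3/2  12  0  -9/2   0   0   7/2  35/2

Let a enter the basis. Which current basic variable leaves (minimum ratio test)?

s1

Column a entries and ratios — s1: (3/2)/(1/2) = 3; s2: 20/2 = 10; c: (5/2)/(1/2) = 5.
Smallest ratio is 3 in the row of s1, so s1 leaves.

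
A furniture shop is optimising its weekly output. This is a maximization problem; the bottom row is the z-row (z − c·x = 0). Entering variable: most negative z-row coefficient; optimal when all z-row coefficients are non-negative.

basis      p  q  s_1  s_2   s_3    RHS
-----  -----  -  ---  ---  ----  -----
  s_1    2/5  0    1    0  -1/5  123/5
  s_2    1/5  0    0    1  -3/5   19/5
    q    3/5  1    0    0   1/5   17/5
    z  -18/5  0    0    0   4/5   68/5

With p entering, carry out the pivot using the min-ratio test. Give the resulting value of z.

34

Ratio test on column p — row 1: (123/5)/(2/5) = 123/2; row 2: (19/5)/(1/5) = 19; row 3: (17/5)/(3/5) = 17/3. Minimum is 17/3 at row 3 (q leaves); pivot element 3/5.
Pivot on row 3; the z-row RHS becomes 68/5 − (-18/5)·(17/3) = 34.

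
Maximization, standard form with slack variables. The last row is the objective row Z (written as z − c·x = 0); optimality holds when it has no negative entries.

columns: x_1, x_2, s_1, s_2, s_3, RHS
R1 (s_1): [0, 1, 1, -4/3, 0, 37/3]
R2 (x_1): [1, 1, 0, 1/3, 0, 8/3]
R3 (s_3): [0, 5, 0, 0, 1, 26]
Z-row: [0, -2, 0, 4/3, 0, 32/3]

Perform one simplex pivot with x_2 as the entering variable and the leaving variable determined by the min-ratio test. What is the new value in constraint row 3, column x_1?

Ratio test on column x_2 — row 1: (37/3)/1 = 37/3; row 2: (8/3)/1 = 8/3; row 3: 26/5 = 26/5. Minimum is 8/3 at row 2 (x_1 leaves); pivot element 1.
Divide row 2 by 1; eliminate column x_2 from the other rows.
Row 3 update in column x_1: 0 − 5·1 = -5.

-5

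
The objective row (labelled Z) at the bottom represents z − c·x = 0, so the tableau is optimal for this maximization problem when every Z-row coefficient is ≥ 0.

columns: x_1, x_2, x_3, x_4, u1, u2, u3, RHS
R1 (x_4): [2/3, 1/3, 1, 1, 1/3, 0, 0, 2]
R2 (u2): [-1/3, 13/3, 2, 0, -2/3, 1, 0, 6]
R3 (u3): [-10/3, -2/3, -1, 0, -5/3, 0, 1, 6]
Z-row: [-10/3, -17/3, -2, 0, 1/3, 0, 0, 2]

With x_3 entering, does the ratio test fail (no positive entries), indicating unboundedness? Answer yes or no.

no

Column x_3 has positive entries in row(s) 1, 2, so the ratio test bounds it — not unbounded.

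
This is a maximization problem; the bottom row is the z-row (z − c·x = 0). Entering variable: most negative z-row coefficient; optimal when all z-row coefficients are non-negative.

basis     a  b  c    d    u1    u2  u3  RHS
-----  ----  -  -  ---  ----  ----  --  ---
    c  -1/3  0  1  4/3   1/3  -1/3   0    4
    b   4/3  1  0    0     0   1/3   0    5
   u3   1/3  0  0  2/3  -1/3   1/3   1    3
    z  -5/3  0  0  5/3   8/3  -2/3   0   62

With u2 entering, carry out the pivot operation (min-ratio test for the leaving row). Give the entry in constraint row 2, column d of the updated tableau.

-2/3

Ratio test on column u2 — row 1: entry -1/3 ≤ 0; row 2: 5/(1/3) = 15; row 3: 3/(1/3) = 9. Minimum is 9 at row 3 (u3 leaves); pivot element 1/3.
Divide row 3 by 1/3; eliminate column u2 from the other rows.
Row 2 update in column d: 0 − (1/3)·2 = -2/3.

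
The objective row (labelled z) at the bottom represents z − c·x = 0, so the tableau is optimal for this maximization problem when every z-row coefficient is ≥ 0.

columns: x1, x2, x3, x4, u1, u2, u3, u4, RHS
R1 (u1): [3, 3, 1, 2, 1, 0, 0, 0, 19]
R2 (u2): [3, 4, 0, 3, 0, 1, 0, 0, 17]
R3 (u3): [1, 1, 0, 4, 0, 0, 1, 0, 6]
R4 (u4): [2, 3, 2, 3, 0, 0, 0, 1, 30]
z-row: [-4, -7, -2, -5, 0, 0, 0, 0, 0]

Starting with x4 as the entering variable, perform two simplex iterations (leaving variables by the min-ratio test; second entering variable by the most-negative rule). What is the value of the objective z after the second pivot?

385/13

Ratio test on column x4 — row 1: 19/2 = 19/2; row 2: 17/3 = 17/3; row 3: 6/4 = 3/2; row 4: 30/3 = 10. Minimum is 3/2 at row 3 (u3 leaves); pivot element 4.
Pivot on row 3; the z-row RHS becomes 0 − (-5)·(3/2) = 15/2.
Next entering variable (most negative z-row entry -23/4): x2.
Ratio test on column x2 — row 1: 16/(5/2) = 32/5; row 2: (25/2)/(13/4) = 50/13; row 3: (3/2)/(1/4) = 6; row 4: (51/2)/(9/4) = 34/3. Minimum is 50/13 at row 2 (u2 leaves); pivot element 13/4.
After the second pivot the z-row RHS is 15/2 − (-23/4)·(50/13) = 385/13.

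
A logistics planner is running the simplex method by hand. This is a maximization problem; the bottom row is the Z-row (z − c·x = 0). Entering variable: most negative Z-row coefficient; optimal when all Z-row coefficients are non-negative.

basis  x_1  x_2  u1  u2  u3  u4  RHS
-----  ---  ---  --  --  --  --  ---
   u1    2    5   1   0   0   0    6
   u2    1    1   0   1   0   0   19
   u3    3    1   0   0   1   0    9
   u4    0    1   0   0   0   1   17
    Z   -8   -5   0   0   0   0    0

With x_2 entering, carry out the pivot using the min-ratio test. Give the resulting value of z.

Ratio test on column x_2 — row 1: 6/5 = 6/5; row 2: 19/1 = 19; row 3: 9/1 = 9; row 4: 17/1 = 17. Minimum is 6/5 at row 1 (u1 leaves); pivot element 5.
Pivot on row 1; the Z-row RHS becomes 0 − (-5)·(6/5) = 6.

6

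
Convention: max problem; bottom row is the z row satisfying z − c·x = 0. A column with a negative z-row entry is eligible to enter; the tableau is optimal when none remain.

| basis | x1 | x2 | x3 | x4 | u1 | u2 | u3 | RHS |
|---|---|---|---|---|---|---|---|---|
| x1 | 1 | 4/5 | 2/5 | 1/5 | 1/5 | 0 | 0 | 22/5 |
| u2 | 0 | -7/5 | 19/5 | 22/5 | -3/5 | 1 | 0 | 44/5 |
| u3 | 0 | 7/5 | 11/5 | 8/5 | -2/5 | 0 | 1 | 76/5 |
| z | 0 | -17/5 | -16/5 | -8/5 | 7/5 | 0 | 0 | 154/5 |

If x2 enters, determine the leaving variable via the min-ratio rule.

x1

Column x2 entries and ratios — x1: (22/5)/(4/5) = 11/2; u2: -7/5 ≤ 0, skip; u3: (76/5)/(7/5) = 76/7.
Smallest ratio is 11/2 in the row of x1, so x1 leaves.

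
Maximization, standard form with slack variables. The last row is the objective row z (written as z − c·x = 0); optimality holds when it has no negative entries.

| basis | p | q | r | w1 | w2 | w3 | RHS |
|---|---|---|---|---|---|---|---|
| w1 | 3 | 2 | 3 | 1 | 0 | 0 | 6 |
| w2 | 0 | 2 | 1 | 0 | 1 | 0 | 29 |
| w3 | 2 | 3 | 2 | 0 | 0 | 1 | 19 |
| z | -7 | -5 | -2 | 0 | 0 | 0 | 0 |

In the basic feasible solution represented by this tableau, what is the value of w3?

w3 is basic (row 3); its value is the RHS of that row, 19.

19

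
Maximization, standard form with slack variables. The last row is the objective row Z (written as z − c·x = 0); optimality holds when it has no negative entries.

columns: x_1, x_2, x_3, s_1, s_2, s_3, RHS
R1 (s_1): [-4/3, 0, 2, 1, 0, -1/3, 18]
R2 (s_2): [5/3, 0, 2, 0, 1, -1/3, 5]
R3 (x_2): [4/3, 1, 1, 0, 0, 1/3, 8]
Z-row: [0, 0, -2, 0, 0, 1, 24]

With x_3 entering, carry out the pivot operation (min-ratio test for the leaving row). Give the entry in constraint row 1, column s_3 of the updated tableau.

0

Ratio test on column x_3 — row 1: 18/2 = 9; row 2: 5/2 = 5/2; row 3: 8/1 = 8. Minimum is 5/2 at row 2 (s_2 leaves); pivot element 2.
Divide row 2 by 2; eliminate column x_3 from the other rows.
Row 1 update in column s_3: -1/3 − 2·(-1/6) = 0.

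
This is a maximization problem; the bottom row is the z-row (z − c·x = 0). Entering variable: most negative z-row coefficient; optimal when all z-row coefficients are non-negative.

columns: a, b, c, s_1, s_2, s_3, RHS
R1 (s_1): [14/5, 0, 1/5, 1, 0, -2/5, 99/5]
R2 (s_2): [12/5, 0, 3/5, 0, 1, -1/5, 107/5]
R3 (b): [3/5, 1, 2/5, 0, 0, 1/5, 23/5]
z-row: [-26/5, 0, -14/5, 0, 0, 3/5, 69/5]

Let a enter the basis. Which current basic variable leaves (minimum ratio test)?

s_1

Column a entries and ratios — s_1: (99/5)/(14/5) = 99/14; s_2: (107/5)/(12/5) = 107/12; b: (23/5)/(3/5) = 23/3.
Smallest ratio is 99/14 in the row of s_1, so s_1 leaves.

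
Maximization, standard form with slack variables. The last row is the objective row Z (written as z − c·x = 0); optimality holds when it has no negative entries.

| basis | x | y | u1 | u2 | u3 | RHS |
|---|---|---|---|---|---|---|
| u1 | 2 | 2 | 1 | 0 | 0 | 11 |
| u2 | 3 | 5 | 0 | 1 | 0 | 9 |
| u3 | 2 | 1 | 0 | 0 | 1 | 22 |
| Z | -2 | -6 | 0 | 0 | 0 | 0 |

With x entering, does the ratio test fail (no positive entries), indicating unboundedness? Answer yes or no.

Column x has positive entries in row(s) 1, 2, 3, so the ratio test bounds it — not unbounded.

no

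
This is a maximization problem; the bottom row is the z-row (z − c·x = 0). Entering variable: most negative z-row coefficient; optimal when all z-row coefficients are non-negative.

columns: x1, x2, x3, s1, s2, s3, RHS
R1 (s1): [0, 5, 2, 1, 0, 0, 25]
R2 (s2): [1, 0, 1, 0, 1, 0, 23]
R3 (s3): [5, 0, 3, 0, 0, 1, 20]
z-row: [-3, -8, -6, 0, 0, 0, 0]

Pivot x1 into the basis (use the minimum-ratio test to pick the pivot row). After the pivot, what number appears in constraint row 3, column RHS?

Ratio test on column x1 — row 1: entry 0 ≤ 0; row 2: 23/1 = 23; row 3: 20/5 = 4. Minimum is 4 at row 3 (s3 leaves); pivot element 5.
Divide row 3 by 5; eliminate column x1 from the other rows.
In the new row 3, the RHS entry is the old entry divided by the pivot: 20/5 = 4.

4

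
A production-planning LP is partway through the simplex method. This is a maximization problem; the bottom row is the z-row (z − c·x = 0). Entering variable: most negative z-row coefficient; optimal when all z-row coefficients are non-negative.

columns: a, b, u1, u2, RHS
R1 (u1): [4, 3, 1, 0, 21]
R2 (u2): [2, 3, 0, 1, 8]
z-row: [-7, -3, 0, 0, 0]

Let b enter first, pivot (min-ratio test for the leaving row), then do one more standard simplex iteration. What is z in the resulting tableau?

Ratio test on column b — row 1: 21/3 = 7; row 2: 8/3 = 8/3. Minimum is 8/3 at row 2 (u2 leaves); pivot element 3.
Pivot on row 2; the z-row RHS becomes 0 − (-3)·(8/3) = 8.
Next entering variable (most negative z-row entry -5): a.
Ratio test on column a — row 1: 13/2 = 13/2; row 2: (8/3)/(2/3) = 4. Minimum is 4 at row 2 (b leaves); pivot element 2/3.
After the second pivot the z-row RHS is 8 − (-5)·4 = 28.

28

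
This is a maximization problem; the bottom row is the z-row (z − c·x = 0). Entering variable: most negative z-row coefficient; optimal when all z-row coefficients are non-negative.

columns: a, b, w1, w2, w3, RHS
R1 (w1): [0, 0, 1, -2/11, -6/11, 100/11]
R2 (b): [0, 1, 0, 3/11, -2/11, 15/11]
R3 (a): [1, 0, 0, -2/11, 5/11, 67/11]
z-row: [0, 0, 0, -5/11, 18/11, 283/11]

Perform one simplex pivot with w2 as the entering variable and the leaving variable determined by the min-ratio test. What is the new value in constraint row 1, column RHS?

Ratio test on column w2 — row 1: entry -2/11 ≤ 0; row 2: (15/11)/(3/11) = 5; row 3: entry -2/11 ≤ 0. Minimum is 5 at row 2 (b leaves); pivot element 3/11.
Divide row 2 by 3/11; eliminate column w2 from the other rows.
Row 1 update in column RHS: 100/11 − (-2/11)·5 = 10.

10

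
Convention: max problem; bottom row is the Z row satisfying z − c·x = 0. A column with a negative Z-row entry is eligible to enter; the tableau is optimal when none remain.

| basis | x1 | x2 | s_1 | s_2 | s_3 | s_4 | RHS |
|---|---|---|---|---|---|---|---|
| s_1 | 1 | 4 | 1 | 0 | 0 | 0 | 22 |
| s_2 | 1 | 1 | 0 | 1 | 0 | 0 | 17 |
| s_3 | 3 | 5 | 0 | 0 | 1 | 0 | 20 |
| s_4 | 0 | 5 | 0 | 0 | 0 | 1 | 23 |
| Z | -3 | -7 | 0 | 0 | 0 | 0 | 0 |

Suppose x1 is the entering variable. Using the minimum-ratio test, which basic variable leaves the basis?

s_3

Column x1 entries and ratios — s_1: 22/1 = 22; s_2: 17/1 = 17; s_3: 20/3 = 20/3; s_4: 0 ≤ 0, skip.
Smallest ratio is 20/3 in the row of s_3, so s_3 leaves.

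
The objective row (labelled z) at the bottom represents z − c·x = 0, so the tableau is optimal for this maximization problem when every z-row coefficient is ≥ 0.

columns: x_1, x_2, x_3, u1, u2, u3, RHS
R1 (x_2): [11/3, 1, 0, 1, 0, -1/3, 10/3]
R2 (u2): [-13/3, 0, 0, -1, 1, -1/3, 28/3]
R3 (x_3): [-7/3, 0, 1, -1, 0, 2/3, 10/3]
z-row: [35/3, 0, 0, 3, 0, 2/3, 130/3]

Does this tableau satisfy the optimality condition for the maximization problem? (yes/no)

Every z-row coefficient is ≥ 0, so the tableau is optimal.

yes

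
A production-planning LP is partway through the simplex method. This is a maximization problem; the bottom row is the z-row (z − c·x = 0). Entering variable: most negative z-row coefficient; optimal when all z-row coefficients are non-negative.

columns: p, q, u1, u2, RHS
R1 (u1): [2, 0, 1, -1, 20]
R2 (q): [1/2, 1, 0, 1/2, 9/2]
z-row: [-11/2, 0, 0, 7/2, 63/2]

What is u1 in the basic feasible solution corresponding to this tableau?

u1 is basic (row 1); its value is the RHS of that row, 20.

20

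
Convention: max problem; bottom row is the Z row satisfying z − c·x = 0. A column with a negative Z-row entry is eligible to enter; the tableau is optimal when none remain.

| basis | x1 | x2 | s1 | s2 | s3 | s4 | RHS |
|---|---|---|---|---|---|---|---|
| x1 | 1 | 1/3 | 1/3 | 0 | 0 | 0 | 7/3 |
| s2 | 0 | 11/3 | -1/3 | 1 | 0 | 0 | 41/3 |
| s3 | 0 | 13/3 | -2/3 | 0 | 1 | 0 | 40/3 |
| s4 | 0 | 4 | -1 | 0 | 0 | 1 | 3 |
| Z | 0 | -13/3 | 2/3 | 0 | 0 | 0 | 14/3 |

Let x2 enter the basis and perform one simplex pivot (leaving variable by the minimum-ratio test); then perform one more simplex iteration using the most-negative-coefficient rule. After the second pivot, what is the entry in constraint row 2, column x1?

-7/5

Ratio test on column x2 — row 1: (7/3)/(1/3) = 7; row 2: (41/3)/(11/3) = 41/11; row 3: (40/3)/(13/3) = 40/13; row 4: 3/4 = 3/4. Minimum is 3/4 at row 4 (s4 leaves); pivot element 4.
Divide row 4 by 4; eliminate column x2 from the other rows.
Second iteration: most negative Z-row entry is -5/12 in column s1, so s1 enters.
Ratio test on column s1 — row 1: (25/12)/(5/12) = 5; row 2: (131/12)/(7/12) = 131/7; row 3: (121/12)/(5/12) = 121/5; row 4: entry -1/4 ≤ 0. Minimum is 5 at row 1 (x1 leaves); pivot element 5/12.
Divide row 1 by 5/12; eliminate column s1 from the other rows.
After both pivots, the entry at constraint row 2, column x1 is -7/5.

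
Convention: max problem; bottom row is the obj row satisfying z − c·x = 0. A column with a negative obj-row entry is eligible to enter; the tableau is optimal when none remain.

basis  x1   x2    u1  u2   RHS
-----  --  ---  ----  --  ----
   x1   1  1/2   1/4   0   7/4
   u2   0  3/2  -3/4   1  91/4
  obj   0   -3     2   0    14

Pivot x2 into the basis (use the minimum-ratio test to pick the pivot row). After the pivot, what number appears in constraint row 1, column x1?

Ratio test on column x2 — row 1: (7/4)/(1/2) = 7/2; row 2: (91/4)/(3/2) = 91/6. Minimum is 7/2 at row 1 (x1 leaves); pivot element 1/2.
Divide row 1 by 1/2; eliminate column x2 from the other rows.
In the new row 1, the x1 entry is the old entry divided by the pivot: 1/(1/2) = 2.

2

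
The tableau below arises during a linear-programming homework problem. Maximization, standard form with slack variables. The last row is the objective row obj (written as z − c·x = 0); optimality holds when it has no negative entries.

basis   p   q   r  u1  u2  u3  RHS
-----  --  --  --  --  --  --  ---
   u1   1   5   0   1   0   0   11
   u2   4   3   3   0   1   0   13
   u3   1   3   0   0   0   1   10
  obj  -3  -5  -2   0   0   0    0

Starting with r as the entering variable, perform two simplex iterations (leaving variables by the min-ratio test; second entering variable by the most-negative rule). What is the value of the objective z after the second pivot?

229/15

Ratio test on column r — row 1: entry 0 ≤ 0; row 2: 13/3 = 13/3; row 3: entry 0 ≤ 0. Minimum is 13/3 at row 2 (u2 leaves); pivot element 3.
Pivot on row 2; the obj-row RHS becomes 0 − (-2)·(13/3) = 26/3.
Next entering variable (most negative obj-row entry -3): q.
Ratio test on column q — row 1: 11/5 = 11/5; row 2: (13/3)/1 = 13/3; row 3: 10/3 = 10/3. Minimum is 11/5 at row 1 (u1 leaves); pivot element 5.
After the second pivot the obj-row RHS is 26/3 − (-3)·(11/5) = 229/15.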